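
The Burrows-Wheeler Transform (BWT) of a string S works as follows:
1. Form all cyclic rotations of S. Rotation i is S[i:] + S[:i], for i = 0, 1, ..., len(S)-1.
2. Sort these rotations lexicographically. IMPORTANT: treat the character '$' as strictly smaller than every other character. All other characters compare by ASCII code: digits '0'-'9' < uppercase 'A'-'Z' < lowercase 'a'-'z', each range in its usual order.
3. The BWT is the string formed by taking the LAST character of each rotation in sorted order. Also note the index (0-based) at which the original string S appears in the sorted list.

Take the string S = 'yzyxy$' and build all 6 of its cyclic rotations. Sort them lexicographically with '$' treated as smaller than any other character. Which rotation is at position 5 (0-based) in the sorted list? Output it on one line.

Answer: zyxy$y

Derivation:
All 6 rotations (rotation i = S[i:]+S[:i]):
  rot[0] = yzyxy$
  rot[1] = zyxy$y
  rot[2] = yxy$yz
  rot[3] = xy$yzy
  rot[4] = y$yzyx
  rot[5] = $yzyxy
Sorted (with $ < everything):
  sorted[0] = $yzyxy
  sorted[1] = xy$yzy
  sorted[2] = y$yzyx
  sorted[3] = yxy$yz
  sorted[4] = yzyxy$
  sorted[5] = zyxy$y
sorted[5] = zyxy$y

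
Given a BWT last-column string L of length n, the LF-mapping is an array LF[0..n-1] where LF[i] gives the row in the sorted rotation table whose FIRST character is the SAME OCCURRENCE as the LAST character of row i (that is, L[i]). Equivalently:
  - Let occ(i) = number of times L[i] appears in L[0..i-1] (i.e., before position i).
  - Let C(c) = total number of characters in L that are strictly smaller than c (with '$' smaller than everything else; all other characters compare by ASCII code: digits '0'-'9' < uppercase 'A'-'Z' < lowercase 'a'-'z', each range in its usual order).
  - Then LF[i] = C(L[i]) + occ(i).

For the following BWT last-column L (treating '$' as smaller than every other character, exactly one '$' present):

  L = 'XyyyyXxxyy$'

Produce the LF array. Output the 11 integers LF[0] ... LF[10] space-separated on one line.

Answer: 1 5 6 7 8 2 3 4 9 10 0

Derivation:
Char counts: '$':1, 'X':2, 'x':2, 'y':6
C (first-col start): C('$')=0, C('X')=1, C('x')=3, C('y')=5
L[0]='X': occ=0, LF[0]=C('X')+0=1+0=1
L[1]='y': occ=0, LF[1]=C('y')+0=5+0=5
L[2]='y': occ=1, LF[2]=C('y')+1=5+1=6
L[3]='y': occ=2, LF[3]=C('y')+2=5+2=7
L[4]='y': occ=3, LF[4]=C('y')+3=5+3=8
L[5]='X': occ=1, LF[5]=C('X')+1=1+1=2
L[6]='x': occ=0, LF[6]=C('x')+0=3+0=3
L[7]='x': occ=1, LF[7]=C('x')+1=3+1=4
L[8]='y': occ=4, LF[8]=C('y')+4=5+4=9
L[9]='y': occ=5, LF[9]=C('y')+5=5+5=10
L[10]='$': occ=0, LF[10]=C('$')+0=0+0=0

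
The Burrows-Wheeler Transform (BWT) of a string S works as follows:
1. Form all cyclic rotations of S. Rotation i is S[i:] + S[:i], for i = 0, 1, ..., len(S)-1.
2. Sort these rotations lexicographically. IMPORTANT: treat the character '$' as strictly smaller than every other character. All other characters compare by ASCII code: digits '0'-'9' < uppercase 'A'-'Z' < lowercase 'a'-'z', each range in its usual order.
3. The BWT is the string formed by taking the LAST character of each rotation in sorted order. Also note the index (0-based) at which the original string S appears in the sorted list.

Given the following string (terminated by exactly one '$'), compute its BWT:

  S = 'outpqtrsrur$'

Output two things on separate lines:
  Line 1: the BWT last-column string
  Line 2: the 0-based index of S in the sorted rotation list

Answer: r$tputsruqro
1

Derivation:
All 12 rotations (rotation i = S[i:]+S[:i]):
  rot[0] = outpqtrsrur$
  rot[1] = utpqtrsrur$o
  rot[2] = tpqtrsrur$ou
  rot[3] = pqtrsrur$out
  rot[4] = qtrsrur$outp
  rot[5] = trsrur$outpq
  rot[6] = rsrur$outpqt
  rot[7] = srur$outpqtr
  rot[8] = rur$outpqtrs
  rot[9] = ur$outpqtrsr
  rot[10] = r$outpqtrsru
  rot[11] = $outpqtrsrur
Sorted (with $ < everything):
  sorted[0] = $outpqtrsrur  (last char: 'r')
  sorted[1] = outpqtrsrur$  (last char: '$')
  sorted[2] = pqtrsrur$out  (last char: 't')
  sorted[3] = qtrsrur$outp  (last char: 'p')
  sorted[4] = r$outpqtrsru  (last char: 'u')
  sorted[5] = rsrur$outpqt  (last char: 't')
  sorted[6] = rur$outpqtrs  (last char: 's')
  sorted[7] = srur$outpqtr  (last char: 'r')
  sorted[8] = tpqtrsrur$ou  (last char: 'u')
  sorted[9] = trsrur$outpq  (last char: 'q')
  sorted[10] = ur$outpqtrsr  (last char: 'r')
  sorted[11] = utpqtrsrur$o  (last char: 'o')
Last column: r$tputsruqro
Original string S is at sorted index 1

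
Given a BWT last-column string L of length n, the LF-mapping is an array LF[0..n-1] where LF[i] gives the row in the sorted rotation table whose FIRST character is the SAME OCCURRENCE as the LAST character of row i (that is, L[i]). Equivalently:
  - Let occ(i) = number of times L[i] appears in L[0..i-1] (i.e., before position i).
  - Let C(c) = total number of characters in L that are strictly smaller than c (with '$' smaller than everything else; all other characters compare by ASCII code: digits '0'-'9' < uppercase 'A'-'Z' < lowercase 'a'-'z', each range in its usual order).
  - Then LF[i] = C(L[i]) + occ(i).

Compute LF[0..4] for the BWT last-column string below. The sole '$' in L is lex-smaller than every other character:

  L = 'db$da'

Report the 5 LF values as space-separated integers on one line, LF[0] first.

Answer: 3 2 0 4 1

Derivation:
Char counts: '$':1, 'a':1, 'b':1, 'd':2
C (first-col start): C('$')=0, C('a')=1, C('b')=2, C('d')=3
L[0]='d': occ=0, LF[0]=C('d')+0=3+0=3
L[1]='b': occ=0, LF[1]=C('b')+0=2+0=2
L[2]='$': occ=0, LF[2]=C('$')+0=0+0=0
L[3]='d': occ=1, LF[3]=C('d')+1=3+1=4
L[4]='a': occ=0, LF[4]=C('a')+0=1+0=1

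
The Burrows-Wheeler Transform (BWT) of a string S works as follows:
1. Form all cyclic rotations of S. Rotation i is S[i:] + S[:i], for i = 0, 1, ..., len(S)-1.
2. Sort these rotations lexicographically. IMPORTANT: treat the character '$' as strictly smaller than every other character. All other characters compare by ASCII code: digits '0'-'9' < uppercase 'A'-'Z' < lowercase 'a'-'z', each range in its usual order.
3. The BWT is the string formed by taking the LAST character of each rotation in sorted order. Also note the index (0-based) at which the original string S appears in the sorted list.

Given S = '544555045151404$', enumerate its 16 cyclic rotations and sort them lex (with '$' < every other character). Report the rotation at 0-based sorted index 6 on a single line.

All 16 rotations (rotation i = S[i:]+S[:i]):
  rot[0] = 544555045151404$
  rot[1] = 44555045151404$5
  rot[2] = 4555045151404$54
  rot[3] = 555045151404$544
  rot[4] = 55045151404$5445
  rot[5] = 5045151404$54455
  rot[6] = 045151404$544555
  rot[7] = 45151404$5445550
  rot[8] = 5151404$54455504
  rot[9] = 151404$544555045
  rot[10] = 51404$5445550451
  rot[11] = 1404$54455504515
  rot[12] = 404$544555045151
  rot[13] = 04$5445550451514
  rot[14] = 4$54455504515140
  rot[15] = $544555045151404
Sorted (with $ < everything):
  sorted[0] = $544555045151404
  sorted[1] = 04$5445550451514
  sorted[2] = 045151404$544555
  sorted[3] = 1404$54455504515
  sorted[4] = 151404$544555045
  sorted[5] = 4$54455504515140
  sorted[6] = 404$544555045151
  sorted[7] = 44555045151404$5
  sorted[8] = 45151404$5445550
  sorted[9] = 4555045151404$54
  sorted[10] = 5045151404$54455
  sorted[11] = 51404$5445550451
  sorted[12] = 5151404$54455504
  sorted[13] = 544555045151404$
  sorted[14] = 55045151404$5445
  sorted[15] = 555045151404$544
sorted[6] = 404$544555045151

Answer: 404$544555045151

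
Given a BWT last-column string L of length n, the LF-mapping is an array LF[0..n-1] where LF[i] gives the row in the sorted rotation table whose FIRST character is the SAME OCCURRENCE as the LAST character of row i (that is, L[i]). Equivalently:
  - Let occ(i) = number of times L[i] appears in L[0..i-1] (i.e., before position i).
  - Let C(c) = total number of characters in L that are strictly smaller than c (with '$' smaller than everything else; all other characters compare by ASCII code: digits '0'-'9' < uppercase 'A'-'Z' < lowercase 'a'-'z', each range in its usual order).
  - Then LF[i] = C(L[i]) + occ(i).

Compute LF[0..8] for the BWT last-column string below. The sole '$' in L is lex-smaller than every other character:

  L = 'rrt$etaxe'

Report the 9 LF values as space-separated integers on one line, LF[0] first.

Char counts: '$':1, 'a':1, 'e':2, 'r':2, 't':2, 'x':1
C (first-col start): C('$')=0, C('a')=1, C('e')=2, C('r')=4, C('t')=6, C('x')=8
L[0]='r': occ=0, LF[0]=C('r')+0=4+0=4
L[1]='r': occ=1, LF[1]=C('r')+1=4+1=5
L[2]='t': occ=0, LF[2]=C('t')+0=6+0=6
L[3]='$': occ=0, LF[3]=C('$')+0=0+0=0
L[4]='e': occ=0, LF[4]=C('e')+0=2+0=2
L[5]='t': occ=1, LF[5]=C('t')+1=6+1=7
L[6]='a': occ=0, LF[6]=C('a')+0=1+0=1
L[7]='x': occ=0, LF[7]=C('x')+0=8+0=8
L[8]='e': occ=1, LF[8]=C('e')+1=2+1=3

Answer: 4 5 6 0 2 7 1 8 3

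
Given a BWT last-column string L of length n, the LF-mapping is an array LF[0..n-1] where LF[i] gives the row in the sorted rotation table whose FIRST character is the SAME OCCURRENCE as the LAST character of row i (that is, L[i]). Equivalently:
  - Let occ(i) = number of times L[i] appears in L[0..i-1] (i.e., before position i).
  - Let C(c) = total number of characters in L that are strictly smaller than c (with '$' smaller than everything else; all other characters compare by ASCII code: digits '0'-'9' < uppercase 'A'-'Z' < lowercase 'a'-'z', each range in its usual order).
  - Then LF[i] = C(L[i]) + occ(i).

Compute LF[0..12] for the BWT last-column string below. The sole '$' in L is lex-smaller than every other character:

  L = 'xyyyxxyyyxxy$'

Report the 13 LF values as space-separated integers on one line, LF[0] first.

Answer: 1 6 7 8 2 3 9 10 11 4 5 12 0

Derivation:
Char counts: '$':1, 'x':5, 'y':7
C (first-col start): C('$')=0, C('x')=1, C('y')=6
L[0]='x': occ=0, LF[0]=C('x')+0=1+0=1
L[1]='y': occ=0, LF[1]=C('y')+0=6+0=6
L[2]='y': occ=1, LF[2]=C('y')+1=6+1=7
L[3]='y': occ=2, LF[3]=C('y')+2=6+2=8
L[4]='x': occ=1, LF[4]=C('x')+1=1+1=2
L[5]='x': occ=2, LF[5]=C('x')+2=1+2=3
L[6]='y': occ=3, LF[6]=C('y')+3=6+3=9
L[7]='y': occ=4, LF[7]=C('y')+4=6+4=10
L[8]='y': occ=5, LF[8]=C('y')+5=6+5=11
L[9]='x': occ=3, LF[9]=C('x')+3=1+3=4
L[10]='x': occ=4, LF[10]=C('x')+4=1+4=5
L[11]='y': occ=6, LF[11]=C('y')+6=6+6=12
L[12]='$': occ=0, LF[12]=C('$')+0=0+0=0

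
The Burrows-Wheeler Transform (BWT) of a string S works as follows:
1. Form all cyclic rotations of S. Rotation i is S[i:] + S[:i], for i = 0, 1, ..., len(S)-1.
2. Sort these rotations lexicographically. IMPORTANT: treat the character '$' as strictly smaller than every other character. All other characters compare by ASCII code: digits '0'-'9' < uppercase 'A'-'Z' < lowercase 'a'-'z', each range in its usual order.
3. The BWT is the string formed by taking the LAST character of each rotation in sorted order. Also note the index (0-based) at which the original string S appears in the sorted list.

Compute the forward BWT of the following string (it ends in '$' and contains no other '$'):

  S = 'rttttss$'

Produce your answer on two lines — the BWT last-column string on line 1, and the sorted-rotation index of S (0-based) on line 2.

All 8 rotations (rotation i = S[i:]+S[:i]):
  rot[0] = rttttss$
  rot[1] = ttttss$r
  rot[2] = tttss$rt
  rot[3] = ttss$rtt
  rot[4] = tss$rttt
  rot[5] = ss$rtttt
  rot[6] = s$rtttts
  rot[7] = $rttttss
Sorted (with $ < everything):
  sorted[0] = $rttttss  (last char: 's')
  sorted[1] = rttttss$  (last char: '$')
  sorted[2] = s$rtttts  (last char: 's')
  sorted[3] = ss$rtttt  (last char: 't')
  sorted[4] = tss$rttt  (last char: 't')
  sorted[5] = ttss$rtt  (last char: 't')
  sorted[6] = tttss$rt  (last char: 't')
  sorted[7] = ttttss$r  (last char: 'r')
Last column: s$sttttr
Original string S is at sorted index 1

Answer: s$sttttr
1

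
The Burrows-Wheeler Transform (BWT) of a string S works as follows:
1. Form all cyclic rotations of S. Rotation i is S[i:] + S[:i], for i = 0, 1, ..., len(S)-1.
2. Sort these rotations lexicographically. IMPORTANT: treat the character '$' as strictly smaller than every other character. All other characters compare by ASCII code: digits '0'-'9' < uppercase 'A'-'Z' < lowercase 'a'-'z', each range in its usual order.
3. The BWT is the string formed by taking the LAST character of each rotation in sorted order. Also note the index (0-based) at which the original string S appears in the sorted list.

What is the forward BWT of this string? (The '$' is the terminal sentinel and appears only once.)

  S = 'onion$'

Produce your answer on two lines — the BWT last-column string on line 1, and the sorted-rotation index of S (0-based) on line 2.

Answer: nnooi$
5

Derivation:
All 6 rotations (rotation i = S[i:]+S[:i]):
  rot[0] = onion$
  rot[1] = nion$o
  rot[2] = ion$on
  rot[3] = on$oni
  rot[4] = n$onio
  rot[5] = $onion
Sorted (with $ < everything):
  sorted[0] = $onion  (last char: 'n')
  sorted[1] = ion$on  (last char: 'n')
  sorted[2] = n$onio  (last char: 'o')
  sorted[3] = nion$o  (last char: 'o')
  sorted[4] = on$oni  (last char: 'i')
  sorted[5] = onion$  (last char: '$')
Last column: nnooi$
Original string S is at sorted index 5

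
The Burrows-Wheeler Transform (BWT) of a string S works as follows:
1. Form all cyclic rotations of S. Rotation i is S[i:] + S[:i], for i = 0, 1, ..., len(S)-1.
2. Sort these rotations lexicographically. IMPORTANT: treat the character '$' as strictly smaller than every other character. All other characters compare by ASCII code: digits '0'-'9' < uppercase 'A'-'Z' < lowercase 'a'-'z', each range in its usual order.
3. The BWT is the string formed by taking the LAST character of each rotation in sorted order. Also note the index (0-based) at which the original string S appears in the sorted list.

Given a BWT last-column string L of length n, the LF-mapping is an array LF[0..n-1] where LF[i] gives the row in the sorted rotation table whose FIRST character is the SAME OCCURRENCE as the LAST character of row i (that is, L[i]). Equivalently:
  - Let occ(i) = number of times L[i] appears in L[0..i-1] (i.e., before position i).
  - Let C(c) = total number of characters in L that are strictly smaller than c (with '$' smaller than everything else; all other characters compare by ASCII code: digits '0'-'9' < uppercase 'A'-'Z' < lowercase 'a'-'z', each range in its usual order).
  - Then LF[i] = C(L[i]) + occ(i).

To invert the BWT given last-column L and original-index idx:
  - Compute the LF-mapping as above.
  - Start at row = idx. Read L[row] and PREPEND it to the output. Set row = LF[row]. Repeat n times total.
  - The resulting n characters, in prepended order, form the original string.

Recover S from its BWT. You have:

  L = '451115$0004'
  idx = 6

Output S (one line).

LF mapping: 7 9 4 5 6 10 0 1 2 3 8
Walk LF starting at row 6, prepending L[row]:
  step 1: row=6, L[6]='$', prepend. Next row=LF[6]=0
  step 2: row=0, L[0]='4', prepend. Next row=LF[0]=7
  step 3: row=7, L[7]='0', prepend. Next row=LF[7]=1
  step 4: row=1, L[1]='5', prepend. Next row=LF[1]=9
  step 5: row=9, L[9]='0', prepend. Next row=LF[9]=3
  step 6: row=3, L[3]='1', prepend. Next row=LF[3]=5
  step 7: row=5, L[5]='5', prepend. Next row=LF[5]=10
  step 8: row=10, L[10]='4', prepend. Next row=LF[10]=8
  step 9: row=8, L[8]='0', prepend. Next row=LF[8]=2
  step 10: row=2, L[2]='1', prepend. Next row=LF[2]=4
  step 11: row=4, L[4]='1', prepend. Next row=LF[4]=6
Reversed output: 1104510504$

Answer: 1104510504$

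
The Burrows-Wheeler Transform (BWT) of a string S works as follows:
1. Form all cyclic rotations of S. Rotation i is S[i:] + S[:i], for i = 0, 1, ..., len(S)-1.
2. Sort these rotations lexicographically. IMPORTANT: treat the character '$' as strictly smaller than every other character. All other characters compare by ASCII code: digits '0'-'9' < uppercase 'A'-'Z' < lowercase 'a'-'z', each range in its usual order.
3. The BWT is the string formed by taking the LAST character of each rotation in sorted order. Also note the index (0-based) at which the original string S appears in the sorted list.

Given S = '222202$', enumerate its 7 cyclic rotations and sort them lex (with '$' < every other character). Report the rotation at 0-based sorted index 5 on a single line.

Answer: 22202$2

Derivation:
All 7 rotations (rotation i = S[i:]+S[:i]):
  rot[0] = 222202$
  rot[1] = 22202$2
  rot[2] = 2202$22
  rot[3] = 202$222
  rot[4] = 02$2222
  rot[5] = 2$22220
  rot[6] = $222202
Sorted (with $ < everything):
  sorted[0] = $222202
  sorted[1] = 02$2222
  sorted[2] = 2$22220
  sorted[3] = 202$222
  sorted[4] = 2202$22
  sorted[5] = 22202$2
  sorted[6] = 222202$
sorted[5] = 22202$2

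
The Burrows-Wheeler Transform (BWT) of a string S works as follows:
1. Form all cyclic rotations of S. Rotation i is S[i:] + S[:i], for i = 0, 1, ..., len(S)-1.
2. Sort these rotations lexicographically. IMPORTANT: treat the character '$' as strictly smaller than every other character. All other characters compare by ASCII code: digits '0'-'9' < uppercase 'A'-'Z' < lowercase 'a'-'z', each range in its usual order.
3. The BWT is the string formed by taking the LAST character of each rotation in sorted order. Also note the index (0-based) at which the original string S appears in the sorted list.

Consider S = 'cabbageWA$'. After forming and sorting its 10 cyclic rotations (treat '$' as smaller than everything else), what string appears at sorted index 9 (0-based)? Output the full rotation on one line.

All 10 rotations (rotation i = S[i:]+S[:i]):
  rot[0] = cabbageWA$
  rot[1] = abbageWA$c
  rot[2] = bbageWA$ca
  rot[3] = bageWA$cab
  rot[4] = ageWA$cabb
  rot[5] = geWA$cabba
  rot[6] = eWA$cabbag
  rot[7] = WA$cabbage
  rot[8] = A$cabbageW
  rot[9] = $cabbageWA
Sorted (with $ < everything):
  sorted[0] = $cabbageWA
  sorted[1] = A$cabbageW
  sorted[2] = WA$cabbage
  sorted[3] = abbageWA$c
  sorted[4] = ageWA$cabb
  sorted[5] = bageWA$cab
  sorted[6] = bbageWA$ca
  sorted[7] = cabbageWA$
  sorted[8] = eWA$cabbag
  sorted[9] = geWA$cabba
sorted[9] = geWA$cabba

Answer: geWA$cabba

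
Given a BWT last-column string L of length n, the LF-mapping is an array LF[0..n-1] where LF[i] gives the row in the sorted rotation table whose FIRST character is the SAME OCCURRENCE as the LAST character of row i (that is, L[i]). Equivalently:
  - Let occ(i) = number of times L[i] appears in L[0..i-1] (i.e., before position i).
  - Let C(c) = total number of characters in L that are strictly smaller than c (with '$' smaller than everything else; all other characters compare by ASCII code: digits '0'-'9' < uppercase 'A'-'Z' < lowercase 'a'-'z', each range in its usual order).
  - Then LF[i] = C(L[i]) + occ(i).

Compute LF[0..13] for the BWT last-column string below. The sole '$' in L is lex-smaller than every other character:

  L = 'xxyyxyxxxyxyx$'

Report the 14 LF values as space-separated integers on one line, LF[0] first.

Char counts: '$':1, 'x':8, 'y':5
C (first-col start): C('$')=0, C('x')=1, C('y')=9
L[0]='x': occ=0, LF[0]=C('x')+0=1+0=1
L[1]='x': occ=1, LF[1]=C('x')+1=1+1=2
L[2]='y': occ=0, LF[2]=C('y')+0=9+0=9
L[3]='y': occ=1, LF[3]=C('y')+1=9+1=10
L[4]='x': occ=2, LF[4]=C('x')+2=1+2=3
L[5]='y': occ=2, LF[5]=C('y')+2=9+2=11
L[6]='x': occ=3, LF[6]=C('x')+3=1+3=4
L[7]='x': occ=4, LF[7]=C('x')+4=1+4=5
L[8]='x': occ=5, LF[8]=C('x')+5=1+5=6
L[9]='y': occ=3, LF[9]=C('y')+3=9+3=12
L[10]='x': occ=6, LF[10]=C('x')+6=1+6=7
L[11]='y': occ=4, LF[11]=C('y')+4=9+4=13
L[12]='x': occ=7, LF[12]=C('x')+7=1+7=8
L[13]='$': occ=0, LF[13]=C('$')+0=0+0=0

Answer: 1 2 9 10 3 11 4 5 6 12 7 13 8 0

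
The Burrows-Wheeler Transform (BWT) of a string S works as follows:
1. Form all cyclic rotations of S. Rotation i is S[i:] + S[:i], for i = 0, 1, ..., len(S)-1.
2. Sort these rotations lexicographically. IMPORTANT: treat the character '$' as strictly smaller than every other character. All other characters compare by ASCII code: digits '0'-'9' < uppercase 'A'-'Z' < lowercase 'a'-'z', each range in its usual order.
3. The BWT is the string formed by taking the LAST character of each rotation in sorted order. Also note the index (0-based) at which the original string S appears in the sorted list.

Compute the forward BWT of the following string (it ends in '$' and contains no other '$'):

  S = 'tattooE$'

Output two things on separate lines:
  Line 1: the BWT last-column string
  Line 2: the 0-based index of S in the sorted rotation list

All 8 rotations (rotation i = S[i:]+S[:i]):
  rot[0] = tattooE$
  rot[1] = attooE$t
  rot[2] = ttooE$ta
  rot[3] = tooE$tat
  rot[4] = ooE$tatt
  rot[5] = oE$tatto
  rot[6] = E$tattoo
  rot[7] = $tattooE
Sorted (with $ < everything):
  sorted[0] = $tattooE  (last char: 'E')
  sorted[1] = E$tattoo  (last char: 'o')
  sorted[2] = attooE$t  (last char: 't')
  sorted[3] = oE$tatto  (last char: 'o')
  sorted[4] = ooE$tatt  (last char: 't')
  sorted[5] = tattooE$  (last char: '$')
  sorted[6] = tooE$tat  (last char: 't')
  sorted[7] = ttooE$ta  (last char: 'a')
Last column: Eotot$ta
Original string S is at sorted index 5

Answer: Eotot$ta
5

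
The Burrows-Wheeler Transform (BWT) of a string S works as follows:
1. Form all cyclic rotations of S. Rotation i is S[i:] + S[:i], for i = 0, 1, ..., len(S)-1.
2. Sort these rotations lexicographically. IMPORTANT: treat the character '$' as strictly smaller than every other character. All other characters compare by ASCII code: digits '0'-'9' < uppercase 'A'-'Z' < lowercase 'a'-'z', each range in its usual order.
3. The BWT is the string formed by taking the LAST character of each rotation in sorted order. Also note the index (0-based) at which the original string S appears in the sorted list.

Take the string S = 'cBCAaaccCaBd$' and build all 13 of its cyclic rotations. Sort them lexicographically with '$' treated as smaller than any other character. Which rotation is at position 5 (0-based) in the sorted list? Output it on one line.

All 13 rotations (rotation i = S[i:]+S[:i]):
  rot[0] = cBCAaaccCaBd$
  rot[1] = BCAaaccCaBd$c
  rot[2] = CAaaccCaBd$cB
  rot[3] = AaaccCaBd$cBC
  rot[4] = aaccCaBd$cBCA
  rot[5] = accCaBd$cBCAa
  rot[6] = ccCaBd$cBCAaa
  rot[7] = cCaBd$cBCAaac
  rot[8] = CaBd$cBCAaacc
  rot[9] = aBd$cBCAaaccC
  rot[10] = Bd$cBCAaaccCa
  rot[11] = d$cBCAaaccCaB
  rot[12] = $cBCAaaccCaBd
Sorted (with $ < everything):
  sorted[0] = $cBCAaaccCaBd
  sorted[1] = AaaccCaBd$cBC
  sorted[2] = BCAaaccCaBd$c
  sorted[3] = Bd$cBCAaaccCa
  sorted[4] = CAaaccCaBd$cB
  sorted[5] = CaBd$cBCAaacc
  sorted[6] = aBd$cBCAaaccC
  sorted[7] = aaccCaBd$cBCA
  sorted[8] = accCaBd$cBCAa
  sorted[9] = cBCAaaccCaBd$
  sorted[10] = cCaBd$cBCAaac
  sorted[11] = ccCaBd$cBCAaa
  sorted[12] = d$cBCAaaccCaB
sorted[5] = CaBd$cBCAaacc

Answer: CaBd$cBCAaacc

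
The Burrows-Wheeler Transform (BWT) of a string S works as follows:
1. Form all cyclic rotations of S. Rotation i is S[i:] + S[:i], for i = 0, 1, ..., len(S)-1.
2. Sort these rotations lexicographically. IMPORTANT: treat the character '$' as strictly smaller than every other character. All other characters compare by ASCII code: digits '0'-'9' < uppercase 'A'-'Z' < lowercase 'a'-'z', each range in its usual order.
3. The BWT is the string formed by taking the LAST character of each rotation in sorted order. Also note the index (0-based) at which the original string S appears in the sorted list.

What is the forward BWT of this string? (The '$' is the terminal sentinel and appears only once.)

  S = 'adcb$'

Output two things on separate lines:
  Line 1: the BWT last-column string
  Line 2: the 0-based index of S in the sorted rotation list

Answer: b$cda
1

Derivation:
All 5 rotations (rotation i = S[i:]+S[:i]):
  rot[0] = adcb$
  rot[1] = dcb$a
  rot[2] = cb$ad
  rot[3] = b$adc
  rot[4] = $adcb
Sorted (with $ < everything):
  sorted[0] = $adcb  (last char: 'b')
  sorted[1] = adcb$  (last char: '$')
  sorted[2] = b$adc  (last char: 'c')
  sorted[3] = cb$ad  (last char: 'd')
  sorted[4] = dcb$a  (last char: 'a')
Last column: b$cda
Original string S is at sorted index 1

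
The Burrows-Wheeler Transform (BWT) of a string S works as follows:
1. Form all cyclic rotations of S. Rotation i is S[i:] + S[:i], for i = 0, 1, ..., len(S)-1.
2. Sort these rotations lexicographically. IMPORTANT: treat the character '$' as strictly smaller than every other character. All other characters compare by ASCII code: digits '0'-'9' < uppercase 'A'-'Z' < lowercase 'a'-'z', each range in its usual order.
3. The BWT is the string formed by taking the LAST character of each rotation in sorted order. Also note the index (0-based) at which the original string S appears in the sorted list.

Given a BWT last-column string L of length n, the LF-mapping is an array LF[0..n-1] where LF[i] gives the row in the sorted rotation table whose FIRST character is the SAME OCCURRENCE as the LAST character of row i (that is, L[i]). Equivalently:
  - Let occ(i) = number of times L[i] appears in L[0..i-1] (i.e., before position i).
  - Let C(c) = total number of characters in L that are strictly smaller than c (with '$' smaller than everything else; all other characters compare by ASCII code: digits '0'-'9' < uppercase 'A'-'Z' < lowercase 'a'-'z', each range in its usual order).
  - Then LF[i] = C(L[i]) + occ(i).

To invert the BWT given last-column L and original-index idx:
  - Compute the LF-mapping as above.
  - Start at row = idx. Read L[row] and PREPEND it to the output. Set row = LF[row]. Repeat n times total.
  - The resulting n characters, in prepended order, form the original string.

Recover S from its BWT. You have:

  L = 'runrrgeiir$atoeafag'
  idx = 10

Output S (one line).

Answer: iguanarefrigerator$

Derivation:
LF mapping: 13 18 11 14 15 7 4 9 10 16 0 1 17 12 5 2 6 3 8
Walk LF starting at row 10, prepending L[row]:
  step 1: row=10, L[10]='$', prepend. Next row=LF[10]=0
  step 2: row=0, L[0]='r', prepend. Next row=LF[0]=13
  step 3: row=13, L[13]='o', prepend. Next row=LF[13]=12
  step 4: row=12, L[12]='t', prepend. Next row=LF[12]=17
  step 5: row=17, L[17]='a', prepend. Next row=LF[17]=3
  step 6: row=3, L[3]='r', prepend. Next row=LF[3]=14
  step 7: row=14, L[14]='e', prepend. Next row=LF[14]=5
  step 8: row=5, L[5]='g', prepend. Next row=LF[5]=7
  step 9: row=7, L[7]='i', prepend. Next row=LF[7]=9
  step 10: row=9, L[9]='r', prepend. Next row=LF[9]=16
  step 11: row=16, L[16]='f', prepend. Next row=LF[16]=6
  step 12: row=6, L[6]='e', prepend. Next row=LF[6]=4
  step 13: row=4, L[4]='r', prepend. Next row=LF[4]=15
  step 14: row=15, L[15]='a', prepend. Next row=LF[15]=2
  step 15: row=2, L[2]='n', prepend. Next row=LF[2]=11
  step 16: row=11, L[11]='a', prepend. Next row=LF[11]=1
  step 17: row=1, L[1]='u', prepend. Next row=LF[1]=18
  step 18: row=18, L[18]='g', prepend. Next row=LF[18]=8
  step 19: row=8, L[8]='i', prepend. Next row=LF[8]=10
Reversed output: iguanarefrigerator$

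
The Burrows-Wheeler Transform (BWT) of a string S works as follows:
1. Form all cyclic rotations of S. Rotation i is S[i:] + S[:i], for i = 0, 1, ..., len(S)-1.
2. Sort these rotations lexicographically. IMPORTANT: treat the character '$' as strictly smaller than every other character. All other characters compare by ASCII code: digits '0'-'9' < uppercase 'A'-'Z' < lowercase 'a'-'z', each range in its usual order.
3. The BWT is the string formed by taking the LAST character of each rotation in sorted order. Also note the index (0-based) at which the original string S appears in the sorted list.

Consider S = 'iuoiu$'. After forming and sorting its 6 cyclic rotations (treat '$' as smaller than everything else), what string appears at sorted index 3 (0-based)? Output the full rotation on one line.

Answer: oiu$iu

Derivation:
All 6 rotations (rotation i = S[i:]+S[:i]):
  rot[0] = iuoiu$
  rot[1] = uoiu$i
  rot[2] = oiu$iu
  rot[3] = iu$iuo
  rot[4] = u$iuoi
  rot[5] = $iuoiu
Sorted (with $ < everything):
  sorted[0] = $iuoiu
  sorted[1] = iu$iuo
  sorted[2] = iuoiu$
  sorted[3] = oiu$iu
  sorted[4] = u$iuoi
  sorted[5] = uoiu$i
sorted[3] = oiu$iu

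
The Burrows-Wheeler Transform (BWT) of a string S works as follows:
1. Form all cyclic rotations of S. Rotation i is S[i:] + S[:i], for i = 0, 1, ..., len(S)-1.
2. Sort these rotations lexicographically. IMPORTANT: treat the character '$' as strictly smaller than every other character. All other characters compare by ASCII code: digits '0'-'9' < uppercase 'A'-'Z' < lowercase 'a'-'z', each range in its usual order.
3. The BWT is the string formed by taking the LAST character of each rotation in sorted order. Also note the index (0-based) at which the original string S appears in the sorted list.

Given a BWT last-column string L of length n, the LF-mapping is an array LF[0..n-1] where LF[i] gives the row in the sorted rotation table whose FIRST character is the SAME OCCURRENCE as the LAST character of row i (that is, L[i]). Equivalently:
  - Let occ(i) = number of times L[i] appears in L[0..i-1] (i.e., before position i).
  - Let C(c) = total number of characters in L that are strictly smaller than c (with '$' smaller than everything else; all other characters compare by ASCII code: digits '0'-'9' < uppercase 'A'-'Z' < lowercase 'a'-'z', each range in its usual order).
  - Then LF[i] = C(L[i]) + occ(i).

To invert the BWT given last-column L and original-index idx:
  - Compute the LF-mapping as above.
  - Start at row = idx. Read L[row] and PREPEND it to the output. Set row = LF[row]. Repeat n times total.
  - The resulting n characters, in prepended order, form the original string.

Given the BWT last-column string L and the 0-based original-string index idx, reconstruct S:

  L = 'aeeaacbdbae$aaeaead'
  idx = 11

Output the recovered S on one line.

LF mapping: 1 14 15 2 3 11 9 12 10 4 16 0 5 6 17 7 18 8 13
Walk LF starting at row 11, prepending L[row]:
  step 1: row=11, L[11]='$', prepend. Next row=LF[11]=0
  step 2: row=0, L[0]='a', prepend. Next row=LF[0]=1
  step 3: row=1, L[1]='e', prepend. Next row=LF[1]=14
  step 4: row=14, L[14]='e', prepend. Next row=LF[14]=17
  step 5: row=17, L[17]='a', prepend. Next row=LF[17]=8
  step 6: row=8, L[8]='b', prepend. Next row=LF[8]=10
  step 7: row=10, L[10]='e', prepend. Next row=LF[10]=16
  step 8: row=16, L[16]='e', prepend. Next row=LF[16]=18
  step 9: row=18, L[18]='d', prepend. Next row=LF[18]=13
  step 10: row=13, L[13]='a', prepend. Next row=LF[13]=6
  step 11: row=6, L[6]='b', prepend. Next row=LF[6]=9
  step 12: row=9, L[9]='a', prepend. Next row=LF[9]=4
  step 13: row=4, L[4]='a', prepend. Next row=LF[4]=3
  step 14: row=3, L[3]='a', prepend. Next row=LF[3]=2
  step 15: row=2, L[2]='e', prepend. Next row=LF[2]=15
  step 16: row=15, L[15]='a', prepend. Next row=LF[15]=7
  step 17: row=7, L[7]='d', prepend. Next row=LF[7]=12
  step 18: row=12, L[12]='a', prepend. Next row=LF[12]=5
  step 19: row=5, L[5]='c', prepend. Next row=LF[5]=11
Reversed output: cadaeaaabadeebaeea$

Answer: cadaeaaabadeebaeea$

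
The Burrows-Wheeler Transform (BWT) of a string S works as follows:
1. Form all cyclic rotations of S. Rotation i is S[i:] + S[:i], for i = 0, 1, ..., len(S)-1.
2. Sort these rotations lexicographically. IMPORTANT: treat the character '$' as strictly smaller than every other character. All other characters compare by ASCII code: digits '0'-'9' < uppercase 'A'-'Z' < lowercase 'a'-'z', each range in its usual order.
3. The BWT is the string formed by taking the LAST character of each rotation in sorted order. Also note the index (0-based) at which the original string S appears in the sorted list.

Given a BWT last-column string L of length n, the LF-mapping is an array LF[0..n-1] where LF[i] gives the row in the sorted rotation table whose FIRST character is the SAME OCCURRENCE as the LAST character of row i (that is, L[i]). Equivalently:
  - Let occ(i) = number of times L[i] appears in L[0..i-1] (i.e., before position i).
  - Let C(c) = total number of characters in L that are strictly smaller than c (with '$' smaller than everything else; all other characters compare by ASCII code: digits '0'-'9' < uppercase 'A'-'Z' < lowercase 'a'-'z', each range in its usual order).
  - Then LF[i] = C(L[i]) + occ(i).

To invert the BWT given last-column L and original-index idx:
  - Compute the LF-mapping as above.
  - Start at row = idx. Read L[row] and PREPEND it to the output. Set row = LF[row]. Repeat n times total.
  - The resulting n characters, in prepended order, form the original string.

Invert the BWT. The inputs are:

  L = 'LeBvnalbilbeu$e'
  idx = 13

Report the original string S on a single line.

Answer: unbelievableBL$

Derivation:
LF mapping: 2 6 1 14 12 3 10 4 9 11 5 7 13 0 8
Walk LF starting at row 13, prepending L[row]:
  step 1: row=13, L[13]='$', prepend. Next row=LF[13]=0
  step 2: row=0, L[0]='L', prepend. Next row=LF[0]=2
  step 3: row=2, L[2]='B', prepend. Next row=LF[2]=1
  step 4: row=1, L[1]='e', prepend. Next row=LF[1]=6
  step 5: row=6, L[6]='l', prepend. Next row=LF[6]=10
  step 6: row=10, L[10]='b', prepend. Next row=LF[10]=5
  step 7: row=5, L[5]='a', prepend. Next row=LF[5]=3
  step 8: row=3, L[3]='v', prepend. Next row=LF[3]=14
  step 9: row=14, L[14]='e', prepend. Next row=LF[14]=8
  step 10: row=8, L[8]='i', prepend. Next row=LF[8]=9
  step 11: row=9, L[9]='l', prepend. Next row=LF[9]=11
  step 12: row=11, L[11]='e', prepend. Next row=LF[11]=7
  step 13: row=7, L[7]='b', prepend. Next row=LF[7]=4
  step 14: row=4, L[4]='n', prepend. Next row=LF[4]=12
  step 15: row=12, L[12]='u', prepend. Next row=LF[12]=13
Reversed output: unbelievableBL$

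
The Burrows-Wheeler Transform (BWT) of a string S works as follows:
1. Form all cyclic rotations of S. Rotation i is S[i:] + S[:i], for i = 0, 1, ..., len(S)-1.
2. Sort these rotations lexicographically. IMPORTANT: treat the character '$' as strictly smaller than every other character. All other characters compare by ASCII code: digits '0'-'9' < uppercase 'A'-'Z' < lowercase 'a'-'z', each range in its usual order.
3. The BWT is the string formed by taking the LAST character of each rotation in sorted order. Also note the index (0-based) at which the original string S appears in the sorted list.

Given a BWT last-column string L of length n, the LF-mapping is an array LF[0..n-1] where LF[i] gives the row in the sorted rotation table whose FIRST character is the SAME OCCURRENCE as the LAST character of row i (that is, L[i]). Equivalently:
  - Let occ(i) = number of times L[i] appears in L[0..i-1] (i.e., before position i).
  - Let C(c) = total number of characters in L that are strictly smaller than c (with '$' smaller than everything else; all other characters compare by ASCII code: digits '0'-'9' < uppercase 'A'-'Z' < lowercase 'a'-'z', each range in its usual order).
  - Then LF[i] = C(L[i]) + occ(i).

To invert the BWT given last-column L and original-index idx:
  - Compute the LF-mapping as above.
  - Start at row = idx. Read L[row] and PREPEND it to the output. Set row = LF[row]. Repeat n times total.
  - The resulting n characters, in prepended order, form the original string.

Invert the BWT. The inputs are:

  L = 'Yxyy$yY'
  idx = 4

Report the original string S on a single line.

Answer: yYyyxY$

Derivation:
LF mapping: 1 3 4 5 0 6 2
Walk LF starting at row 4, prepending L[row]:
  step 1: row=4, L[4]='$', prepend. Next row=LF[4]=0
  step 2: row=0, L[0]='Y', prepend. Next row=LF[0]=1
  step 3: row=1, L[1]='x', prepend. Next row=LF[1]=3
  step 4: row=3, L[3]='y', prepend. Next row=LF[3]=5
  step 5: row=5, L[5]='y', prepend. Next row=LF[5]=6
  step 6: row=6, L[6]='Y', prepend. Next row=LF[6]=2
  step 7: row=2, L[2]='y', prepend. Next row=LF[2]=4
Reversed output: yYyyxY$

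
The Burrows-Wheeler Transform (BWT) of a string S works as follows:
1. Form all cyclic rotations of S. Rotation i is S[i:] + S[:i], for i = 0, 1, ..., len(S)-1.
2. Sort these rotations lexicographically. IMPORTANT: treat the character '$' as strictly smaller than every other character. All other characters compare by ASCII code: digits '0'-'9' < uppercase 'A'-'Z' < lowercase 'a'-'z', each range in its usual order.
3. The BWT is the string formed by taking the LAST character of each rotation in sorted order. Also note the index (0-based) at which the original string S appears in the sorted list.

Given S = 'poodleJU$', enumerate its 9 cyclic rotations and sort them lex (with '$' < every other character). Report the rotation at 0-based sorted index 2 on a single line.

All 9 rotations (rotation i = S[i:]+S[:i]):
  rot[0] = poodleJU$
  rot[1] = oodleJU$p
  rot[2] = odleJU$po
  rot[3] = dleJU$poo
  rot[4] = leJU$pood
  rot[5] = eJU$poodl
  rot[6] = JU$poodle
  rot[7] = U$poodleJ
  rot[8] = $poodleJU
Sorted (with $ < everything):
  sorted[0] = $poodleJU
  sorted[1] = JU$poodle
  sorted[2] = U$poodleJ
  sorted[3] = dleJU$poo
  sorted[4] = eJU$poodl
  sorted[5] = leJU$pood
  sorted[6] = odleJU$po
  sorted[7] = oodleJU$p
  sorted[8] = poodleJU$
sorted[2] = U$poodleJ

Answer: U$poodleJ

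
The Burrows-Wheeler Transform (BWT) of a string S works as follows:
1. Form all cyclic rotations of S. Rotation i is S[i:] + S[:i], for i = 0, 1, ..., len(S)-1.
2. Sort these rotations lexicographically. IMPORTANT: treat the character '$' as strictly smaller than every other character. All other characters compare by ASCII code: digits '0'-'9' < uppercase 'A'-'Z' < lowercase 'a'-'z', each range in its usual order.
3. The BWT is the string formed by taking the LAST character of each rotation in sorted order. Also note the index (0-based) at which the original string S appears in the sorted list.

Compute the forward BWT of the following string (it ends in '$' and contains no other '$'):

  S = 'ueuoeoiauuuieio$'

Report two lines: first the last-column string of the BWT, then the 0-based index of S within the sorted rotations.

Answer: oiiououeiue$ueua
11

Derivation:
All 16 rotations (rotation i = S[i:]+S[:i]):
  rot[0] = ueuoeoiauuuieio$
  rot[1] = euoeoiauuuieio$u
  rot[2] = uoeoiauuuieio$ue
  rot[3] = oeoiauuuieio$ueu
  rot[4] = eoiauuuieio$ueuo
  rot[5] = oiauuuieio$ueuoe
  rot[6] = iauuuieio$ueuoeo
  rot[7] = auuuieio$ueuoeoi
  rot[8] = uuuieio$ueuoeoia
  rot[9] = uuieio$ueuoeoiau
  rot[10] = uieio$ueuoeoiauu
  rot[11] = ieio$ueuoeoiauuu
  rot[12] = eio$ueuoeoiauuui
  rot[13] = io$ueuoeoiauuuie
  rot[14] = o$ueuoeoiauuuiei
  rot[15] = $ueuoeoiauuuieio
Sorted (with $ < everything):
  sorted[0] = $ueuoeoiauuuieio  (last char: 'o')
  sorted[1] = auuuieio$ueuoeoi  (last char: 'i')
  sorted[2] = eio$ueuoeoiauuui  (last char: 'i')
  sorted[3] = eoiauuuieio$ueuo  (last char: 'o')
  sorted[4] = euoeoiauuuieio$u  (last char: 'u')
  sorted[5] = iauuuieio$ueuoeo  (last char: 'o')
  sorted[6] = ieio$ueuoeoiauuu  (last char: 'u')
  sorted[7] = io$ueuoeoiauuuie  (last char: 'e')
  sorted[8] = o$ueuoeoiauuuiei  (last char: 'i')
  sorted[9] = oeoiauuuieio$ueu  (last char: 'u')
  sorted[10] = oiauuuieio$ueuoe  (last char: 'e')
  sorted[11] = ueuoeoiauuuieio$  (last char: '$')
  sorted[12] = uieio$ueuoeoiauu  (last char: 'u')
  sorted[13] = uoeoiauuuieio$ue  (last char: 'e')
  sorted[14] = uuieio$ueuoeoiau  (last char: 'u')
  sorted[15] = uuuieio$ueuoeoia  (last char: 'a')
Last column: oiiououeiue$ueua
Original string S is at sorted index 11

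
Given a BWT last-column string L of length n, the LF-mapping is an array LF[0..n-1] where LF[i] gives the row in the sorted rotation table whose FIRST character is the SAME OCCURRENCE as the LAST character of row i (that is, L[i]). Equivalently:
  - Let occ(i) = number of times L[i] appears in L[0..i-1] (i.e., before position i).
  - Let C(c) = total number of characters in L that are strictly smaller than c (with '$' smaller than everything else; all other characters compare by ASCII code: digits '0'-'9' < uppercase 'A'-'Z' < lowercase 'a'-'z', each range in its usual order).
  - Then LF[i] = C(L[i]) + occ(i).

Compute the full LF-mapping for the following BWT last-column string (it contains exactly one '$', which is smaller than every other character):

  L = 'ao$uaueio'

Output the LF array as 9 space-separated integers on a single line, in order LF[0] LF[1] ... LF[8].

Char counts: '$':1, 'a':2, 'e':1, 'i':1, 'o':2, 'u':2
C (first-col start): C('$')=0, C('a')=1, C('e')=3, C('i')=4, C('o')=5, C('u')=7
L[0]='a': occ=0, LF[0]=C('a')+0=1+0=1
L[1]='o': occ=0, LF[1]=C('o')+0=5+0=5
L[2]='$': occ=0, LF[2]=C('$')+0=0+0=0
L[3]='u': occ=0, LF[3]=C('u')+0=7+0=7
L[4]='a': occ=1, LF[4]=C('a')+1=1+1=2
L[5]='u': occ=1, LF[5]=C('u')+1=7+1=8
L[6]='e': occ=0, LF[6]=C('e')+0=3+0=3
L[7]='i': occ=0, LF[7]=C('i')+0=4+0=4
L[8]='o': occ=1, LF[8]=C('o')+1=5+1=6

Answer: 1 5 0 7 2 8 3 4 6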